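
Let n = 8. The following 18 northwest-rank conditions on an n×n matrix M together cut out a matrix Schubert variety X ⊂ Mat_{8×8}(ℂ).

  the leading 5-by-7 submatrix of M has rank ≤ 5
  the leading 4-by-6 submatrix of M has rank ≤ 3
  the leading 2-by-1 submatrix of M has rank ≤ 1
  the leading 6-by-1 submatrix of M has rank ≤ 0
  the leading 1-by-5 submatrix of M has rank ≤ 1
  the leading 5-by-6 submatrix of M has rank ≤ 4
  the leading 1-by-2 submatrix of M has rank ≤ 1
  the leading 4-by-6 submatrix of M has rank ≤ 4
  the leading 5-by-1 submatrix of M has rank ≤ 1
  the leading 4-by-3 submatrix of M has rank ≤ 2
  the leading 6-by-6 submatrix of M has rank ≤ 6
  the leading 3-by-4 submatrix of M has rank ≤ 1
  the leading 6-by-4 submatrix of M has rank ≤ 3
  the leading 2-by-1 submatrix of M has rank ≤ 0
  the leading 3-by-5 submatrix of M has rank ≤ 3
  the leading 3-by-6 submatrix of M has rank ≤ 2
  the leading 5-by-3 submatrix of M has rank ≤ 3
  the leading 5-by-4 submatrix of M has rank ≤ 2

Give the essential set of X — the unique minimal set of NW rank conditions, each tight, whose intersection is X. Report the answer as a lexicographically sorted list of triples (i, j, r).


Rank table r_w(8×8) implied by the 18 constraints:

  R[1]: 0, 1, 1, 1, 1, 1, 1, 1
  R[2]: 0, 1, 1, 1, 2, 2, 2, 2
  R[3]: 0, 1, 1, 1, 2, 2, 3, 3
  R[4]: 0, 1, 2, 2, 3, 3, 4, 4
  R[5]: 0, 1, 2, 2, 3, 4, 5, 5
  R[6]: 0, 1, 2, 3, 4, 5, 6, 6
  R[7]: 1, 2, 3, 4, 5, 6, 7, 7
  R[8]: 1, 2, 3, 4, 5, 6, 7, 8

second differences of R give the permutation w = (2, 5, 7, 3, 6, 4, 1, 8).

Fulton essential set (4 of the 12 Rothe cells):

[(3, 4, 1), (3, 6, 2), (5, 4, 2), (6, 1, 0)]


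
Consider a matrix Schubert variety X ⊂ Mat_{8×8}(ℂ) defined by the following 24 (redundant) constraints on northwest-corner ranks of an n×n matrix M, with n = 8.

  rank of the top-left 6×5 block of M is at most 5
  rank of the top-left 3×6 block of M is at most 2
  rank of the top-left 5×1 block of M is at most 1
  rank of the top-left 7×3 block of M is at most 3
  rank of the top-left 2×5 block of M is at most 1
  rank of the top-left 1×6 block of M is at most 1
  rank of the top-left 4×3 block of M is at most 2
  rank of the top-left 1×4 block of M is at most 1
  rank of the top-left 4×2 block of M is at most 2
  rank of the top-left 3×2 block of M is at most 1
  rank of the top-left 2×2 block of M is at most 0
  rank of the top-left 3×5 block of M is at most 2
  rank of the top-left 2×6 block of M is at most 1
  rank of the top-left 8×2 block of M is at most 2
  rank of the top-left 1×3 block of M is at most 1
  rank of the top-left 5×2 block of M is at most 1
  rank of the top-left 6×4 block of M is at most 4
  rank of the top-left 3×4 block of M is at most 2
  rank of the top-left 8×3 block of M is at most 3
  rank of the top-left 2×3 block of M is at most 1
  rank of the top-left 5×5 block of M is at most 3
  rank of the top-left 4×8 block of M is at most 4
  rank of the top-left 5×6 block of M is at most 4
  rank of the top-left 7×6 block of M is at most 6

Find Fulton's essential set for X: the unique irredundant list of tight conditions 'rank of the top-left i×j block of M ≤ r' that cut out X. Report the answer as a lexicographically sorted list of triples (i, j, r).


The tightest implied rank at each (i,j), from the 24 conditions:

  0  0  1  1  1  1  1  1
  0  0  1  1  1  1  2  2
  1  1  2  2  2  2  3  3
  1  1  2  3  3  3  4  4
  1  1  2  3  3  4  5  5
  1  2  3  4  4  5  6  6
  1  2  3  4  5  6  7  7
  1  2  3  4  5  6  7  8

second differences of R give the permutation w = (3, 7, 1, 4, 6, 2, 5, 8).

Fulton essential set (4 of the 10 Rothe cells):

[(2, 2, 0), (2, 6, 1), (5, 2, 1), (5, 5, 3)]


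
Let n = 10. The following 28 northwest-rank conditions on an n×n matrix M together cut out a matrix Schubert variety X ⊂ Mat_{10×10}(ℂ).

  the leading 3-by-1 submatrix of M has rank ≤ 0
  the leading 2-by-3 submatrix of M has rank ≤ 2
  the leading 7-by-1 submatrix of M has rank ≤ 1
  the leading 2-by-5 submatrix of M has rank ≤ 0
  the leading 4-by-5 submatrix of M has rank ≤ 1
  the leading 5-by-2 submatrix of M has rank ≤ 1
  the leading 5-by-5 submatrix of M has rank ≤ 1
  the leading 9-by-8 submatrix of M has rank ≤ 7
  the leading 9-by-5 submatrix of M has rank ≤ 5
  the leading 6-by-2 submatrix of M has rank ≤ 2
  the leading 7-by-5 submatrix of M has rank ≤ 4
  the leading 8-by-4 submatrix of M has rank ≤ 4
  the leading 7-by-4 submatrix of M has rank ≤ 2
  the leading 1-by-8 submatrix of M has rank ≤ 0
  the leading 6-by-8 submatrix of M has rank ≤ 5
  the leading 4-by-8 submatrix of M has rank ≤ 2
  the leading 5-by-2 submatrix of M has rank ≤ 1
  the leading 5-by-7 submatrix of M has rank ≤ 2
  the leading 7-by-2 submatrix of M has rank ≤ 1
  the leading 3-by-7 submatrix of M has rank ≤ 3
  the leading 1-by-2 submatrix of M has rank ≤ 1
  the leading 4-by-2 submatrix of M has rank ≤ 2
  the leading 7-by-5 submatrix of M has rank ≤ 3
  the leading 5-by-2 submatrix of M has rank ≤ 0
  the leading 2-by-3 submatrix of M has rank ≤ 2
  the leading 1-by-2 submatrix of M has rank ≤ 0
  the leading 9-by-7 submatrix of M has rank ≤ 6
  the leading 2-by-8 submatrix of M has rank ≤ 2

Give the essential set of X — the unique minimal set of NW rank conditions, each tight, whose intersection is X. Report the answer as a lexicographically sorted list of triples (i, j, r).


The tightest implied rank at each (i,j), from the 28 conditions:

  R[1]: 0 | 0 | 0 | 0 | 0 | 0 | 0 | 0 | 1 | 1
  R[2]: 0 | 0 | 0 | 0 | 0 | 1 | 1 | 1 | 2 | 2
  R[3]: 0 | 0 | 1 | 1 | 1 | 2 | 2 | 2 | 3 | 3
  R[4]: 0 | 0 | 1 | 1 | 1 | 2 | 2 | 2 | 3 | 4
  R[5]: 0 | 0 | 1 | 1 | 1 | 2 | 2 | 3 | 4 | 5
  R[6]: 1 | 1 | 2 | 2 | 2 | 3 | 3 | 4 | 5 | 6
  R[7]: 1 | 1 | 2 | 2 | 3 | 4 | 4 | 5 | 6 | 7
  R[8]: 1 | 2 | 3 | 3 | 4 | 5 | 5 | 6 | 7 | 8
  R[9]: 1 | 2 | 3 | 4 | 5 | 6 | 6 | 7 | 8 | 9
  R[10]: 1 | 2 | 3 | 4 | 5 | 6 | 7 | 8 | 9 | 10

the unique w with this rank table is (9, 6, 3, 10, 8, 1, 5, 2, 4, 7).

8 SE-corners of the 28-cell Rothe diagram give Ess(w):

[(1, 8, 0), (2, 5, 0), (4, 8, 2), (5, 2, 0), (5, 5, 1), (5, 7, 2), (7, 2, 1), (7, 4, 2)]


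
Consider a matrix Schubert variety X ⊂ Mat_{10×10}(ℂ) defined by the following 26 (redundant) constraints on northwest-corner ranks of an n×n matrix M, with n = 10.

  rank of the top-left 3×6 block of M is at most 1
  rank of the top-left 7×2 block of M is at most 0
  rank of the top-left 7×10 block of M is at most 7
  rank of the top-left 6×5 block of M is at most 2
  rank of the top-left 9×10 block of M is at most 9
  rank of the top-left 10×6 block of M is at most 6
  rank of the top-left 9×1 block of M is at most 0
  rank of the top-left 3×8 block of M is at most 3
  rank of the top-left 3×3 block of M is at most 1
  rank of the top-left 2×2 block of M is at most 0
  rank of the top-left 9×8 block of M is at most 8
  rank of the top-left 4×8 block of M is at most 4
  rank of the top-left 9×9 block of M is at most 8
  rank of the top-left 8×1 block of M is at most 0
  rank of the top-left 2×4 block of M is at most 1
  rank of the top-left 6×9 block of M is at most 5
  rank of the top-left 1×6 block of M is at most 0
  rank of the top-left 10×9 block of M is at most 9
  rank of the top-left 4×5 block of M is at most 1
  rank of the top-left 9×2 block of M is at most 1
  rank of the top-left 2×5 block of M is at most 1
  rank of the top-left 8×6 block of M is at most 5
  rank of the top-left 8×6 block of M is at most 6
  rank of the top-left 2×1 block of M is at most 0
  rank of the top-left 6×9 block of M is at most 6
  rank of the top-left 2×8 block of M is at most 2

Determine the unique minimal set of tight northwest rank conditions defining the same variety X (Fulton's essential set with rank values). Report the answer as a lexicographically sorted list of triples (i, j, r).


The tightest implied rank at each (i,j), from the 26 conditions:

  R[1]: 0 0 0 0 0 0 1 1 1 1
  R[2]: 0 0 1 1 1 1 2 2 2 2
  R[3]: 0 0 1 1 1 1 2 3 3 3
  R[4]: 0 0 1 1 1 2 3 4 4 4
  R[5]: 0 0 1 2 2 3 4 5 5 5
  R[6]: 0 0 1 2 2 3 4 5 5 6
  R[7]: 0 0 1 2 3 4 5 6 6 7
  R[8]: 0 1 2 3 4 5 6 7 7 8
  R[9]: 0 1 2 3 4 5 6 7 8 9
  R[10]: 1 2 3 4 5 6 7 8 9 10

the unique w with this rank table is (7, 3, 8, 6, 4, 10, 5, 2, 9, 1).

|D(w)|=27, |Ess(w)|=7:

[(1, 6, 0), (3, 6, 1), (4, 5, 1), (6, 5, 2), (6, 9, 5), (7, 2, 0), (9, 1, 0)]


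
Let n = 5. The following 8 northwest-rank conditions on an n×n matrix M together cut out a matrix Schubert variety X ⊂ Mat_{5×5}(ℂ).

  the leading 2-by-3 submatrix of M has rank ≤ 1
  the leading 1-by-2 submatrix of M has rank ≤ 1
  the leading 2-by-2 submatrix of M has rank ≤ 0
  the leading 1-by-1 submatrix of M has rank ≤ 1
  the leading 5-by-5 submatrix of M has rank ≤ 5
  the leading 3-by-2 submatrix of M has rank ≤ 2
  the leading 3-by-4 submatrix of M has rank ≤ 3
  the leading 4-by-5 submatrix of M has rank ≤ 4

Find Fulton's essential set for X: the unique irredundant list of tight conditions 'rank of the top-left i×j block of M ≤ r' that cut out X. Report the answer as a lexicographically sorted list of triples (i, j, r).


Reconstructing r_w from the 8 given conditions:

  row 1: 0  0  1  1  1
  row 2: 0  0  1  2  2
  row 3: 1  1  2  3  3
  row 4: 1  2  3  4  4
  row 5: 1  2  3  4  5

reading off 1-entries of Δ²R: w = (3, 4, 1, 2, 5).

ℓ(w)=4; the 1 essential cell (i,j,r):

[(2, 2, 0)]


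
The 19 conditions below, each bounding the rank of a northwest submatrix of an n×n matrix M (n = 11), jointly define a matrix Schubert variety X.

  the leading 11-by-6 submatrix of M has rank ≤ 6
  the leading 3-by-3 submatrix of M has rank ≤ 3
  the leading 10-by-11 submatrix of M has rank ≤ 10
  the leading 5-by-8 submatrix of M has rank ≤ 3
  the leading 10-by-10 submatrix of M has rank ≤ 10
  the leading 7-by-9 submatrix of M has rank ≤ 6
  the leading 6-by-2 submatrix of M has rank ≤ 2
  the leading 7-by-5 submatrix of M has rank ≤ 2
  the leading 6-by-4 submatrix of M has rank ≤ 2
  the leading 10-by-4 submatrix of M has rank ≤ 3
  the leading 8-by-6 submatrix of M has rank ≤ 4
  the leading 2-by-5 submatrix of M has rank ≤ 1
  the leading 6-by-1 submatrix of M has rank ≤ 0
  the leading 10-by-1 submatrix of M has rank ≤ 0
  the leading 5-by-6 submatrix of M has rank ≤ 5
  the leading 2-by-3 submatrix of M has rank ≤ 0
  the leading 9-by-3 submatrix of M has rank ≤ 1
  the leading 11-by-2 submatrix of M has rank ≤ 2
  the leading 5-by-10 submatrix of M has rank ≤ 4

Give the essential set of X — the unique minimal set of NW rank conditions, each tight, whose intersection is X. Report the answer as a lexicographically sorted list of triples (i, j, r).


Propagating the 19 rank bounds to every northwest block:

  R[1]: 0  0  0  1  1  1  1  1  1  1  1
  R[2]: 0  0  0  1  1  2  2  2  2  2  2
  R[3]: 0  1  1  2  2  3  3  3  3  3  3
  R[4]: 0  1  1  2  2  3  3  3  4  4  4
  R[5]: 0  1  1  2  2  3  3  3  4  4  5
  R[6]: 0  1  1  2  2  3  4  4  5  5  6
  R[7]: 0  1  1  2  2  3  4  5  6  6  7
  R[8]: 0  1  1  2  3  4  5  6  7  7  8
  R[9]: 0  1  1  2  3  4  5  6  7  8  9
  R[10]: 0  1  2  3  4  5  6  7  8  9  10
  R[11]: 1  2  3  4  5  6  7  8  9  10  11

so w = (4, 6, 2, 9, 11, 7, 8, 5, 10, 3, 1).

ℓ(w)=30; the 7 essential cells (i,j,r):

[(2, 3, 0), (2, 5, 1), (5, 8, 3), (5, 10, 4), (7, 5, 2), (9, 3, 1), (10, 1, 0)]


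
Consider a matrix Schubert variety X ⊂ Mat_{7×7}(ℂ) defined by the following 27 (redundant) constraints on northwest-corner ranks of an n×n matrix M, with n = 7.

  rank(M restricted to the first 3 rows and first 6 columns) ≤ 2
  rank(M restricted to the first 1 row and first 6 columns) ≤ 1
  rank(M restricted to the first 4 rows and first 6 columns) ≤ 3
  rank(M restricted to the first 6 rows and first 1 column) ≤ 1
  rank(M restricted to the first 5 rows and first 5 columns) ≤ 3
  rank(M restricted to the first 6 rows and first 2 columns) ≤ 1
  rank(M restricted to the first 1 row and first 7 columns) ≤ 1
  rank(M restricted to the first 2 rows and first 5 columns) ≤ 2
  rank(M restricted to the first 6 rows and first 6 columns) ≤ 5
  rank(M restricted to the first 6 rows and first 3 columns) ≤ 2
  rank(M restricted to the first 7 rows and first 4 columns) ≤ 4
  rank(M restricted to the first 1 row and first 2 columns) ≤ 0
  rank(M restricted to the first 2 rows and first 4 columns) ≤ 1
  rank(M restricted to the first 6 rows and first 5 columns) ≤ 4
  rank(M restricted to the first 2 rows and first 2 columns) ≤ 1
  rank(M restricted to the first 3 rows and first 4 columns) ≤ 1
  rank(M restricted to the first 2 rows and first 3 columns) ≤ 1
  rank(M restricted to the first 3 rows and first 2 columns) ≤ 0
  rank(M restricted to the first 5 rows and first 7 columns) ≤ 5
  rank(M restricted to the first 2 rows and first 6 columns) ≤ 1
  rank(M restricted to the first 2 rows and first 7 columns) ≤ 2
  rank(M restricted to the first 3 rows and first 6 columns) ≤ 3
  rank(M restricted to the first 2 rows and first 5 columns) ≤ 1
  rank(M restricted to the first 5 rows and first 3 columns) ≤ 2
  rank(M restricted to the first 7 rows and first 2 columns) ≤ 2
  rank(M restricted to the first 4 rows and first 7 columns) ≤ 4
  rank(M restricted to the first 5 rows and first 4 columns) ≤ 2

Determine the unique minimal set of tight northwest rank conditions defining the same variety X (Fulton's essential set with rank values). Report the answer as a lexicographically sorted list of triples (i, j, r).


Computing R[i][j] = min implied NW-rank bound (n=7, 27 conditions):

  R[1]: 0, 0, 1, 1, 1, 1, 1
  R[2]: 0, 0, 1, 1, 1, 1, 2
  R[3]: 0, 0, 1, 1, 2, 2, 3
  R[4]: 1, 1, 2, 2, 3, 3, 4
  R[5]: 1, 1, 2, 2, 3, 4, 5
  R[6]: 1, 1, 2, 3, 4, 5, 6
  R[7]: 1, 2, 3, 4, 5, 6, 7

the unique w with this rank table is (3, 7, 5, 1, 6, 4, 2).

|D(w)|=13, |Ess(w)|=5:

[(2, 6, 1), (3, 2, 0), (3, 4, 1), (5, 4, 2), (6, 2, 1)]


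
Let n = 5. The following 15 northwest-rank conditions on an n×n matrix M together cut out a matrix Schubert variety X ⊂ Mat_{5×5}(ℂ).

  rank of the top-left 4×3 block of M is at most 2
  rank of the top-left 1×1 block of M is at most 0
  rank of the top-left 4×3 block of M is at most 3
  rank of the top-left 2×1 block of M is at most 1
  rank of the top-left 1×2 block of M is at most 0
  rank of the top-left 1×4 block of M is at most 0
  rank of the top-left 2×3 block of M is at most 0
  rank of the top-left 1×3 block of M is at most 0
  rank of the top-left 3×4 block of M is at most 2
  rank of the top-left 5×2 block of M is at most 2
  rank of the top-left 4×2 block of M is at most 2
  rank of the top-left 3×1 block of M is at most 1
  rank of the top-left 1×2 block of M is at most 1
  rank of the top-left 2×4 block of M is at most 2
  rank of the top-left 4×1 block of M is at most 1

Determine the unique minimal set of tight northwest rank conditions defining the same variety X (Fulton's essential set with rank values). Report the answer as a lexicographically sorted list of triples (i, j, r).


Rank table r_w(5×5) implied by the 15 constraints:

  0  0  0  0  1
  0  0  0  1  2
  1  1  1  2  3
  1  2  2  3  4
  1  2  3  4  5

the unique w with this rank table is (5, 4, 1, 2, 3).

ℓ(w)=7; the 2 essential cells (i,j,r):

[(1, 4, 0), (2, 3, 0)]


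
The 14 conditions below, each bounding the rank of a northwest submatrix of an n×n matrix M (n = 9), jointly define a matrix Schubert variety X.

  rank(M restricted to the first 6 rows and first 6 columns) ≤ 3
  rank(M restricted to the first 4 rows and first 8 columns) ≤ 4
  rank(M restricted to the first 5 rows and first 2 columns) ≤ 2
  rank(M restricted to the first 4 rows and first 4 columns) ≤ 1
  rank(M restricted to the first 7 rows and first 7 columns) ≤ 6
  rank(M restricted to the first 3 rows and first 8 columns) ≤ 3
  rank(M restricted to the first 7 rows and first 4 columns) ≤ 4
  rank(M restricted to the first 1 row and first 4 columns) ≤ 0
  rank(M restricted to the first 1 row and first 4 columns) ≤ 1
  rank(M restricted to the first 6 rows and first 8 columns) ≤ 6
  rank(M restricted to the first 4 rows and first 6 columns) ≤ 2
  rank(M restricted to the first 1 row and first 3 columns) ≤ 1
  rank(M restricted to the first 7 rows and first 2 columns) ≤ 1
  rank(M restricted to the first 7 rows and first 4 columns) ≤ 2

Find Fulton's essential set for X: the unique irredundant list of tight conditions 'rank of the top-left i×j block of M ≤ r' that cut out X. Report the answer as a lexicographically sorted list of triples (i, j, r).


Reconstructing r_w from the 14 given conditions:

  row 1: 0 | 0 | 0 | 0 | 1 | 1 | 1 | 1 | 1
  row 2: 1 | 1 | 1 | 1 | 2 | 2 | 2 | 2 | 2
  row 3: 1 | 1 | 1 | 1 | 2 | 2 | 3 | 3 | 3
  row 4: 1 | 1 | 1 | 1 | 2 | 2 | 3 | 4 | 4
  row 5: 1 | 1 | 2 | 2 | 3 | 3 | 4 | 5 | 5
  row 6: 1 | 1 | 2 | 2 | 3 | 3 | 4 | 5 | 6
  row 7: 1 | 1 | 2 | 2 | 3 | 4 | 5 | 6 | 7
  row 8: 1 | 2 | 3 | 3 | 4 | 5 | 6 | 7 | 8
  row 9: 1 | 2 | 3 | 4 | 5 | 6 | 7 | 8 | 9

hence w(1..9) = (5, 1, 7, 8, 3, 9, 6, 2, 4).

6 SE-corners of the 18-cell Rothe diagram give Ess(w):

[(1, 4, 0), (4, 4, 1), (4, 6, 2), (6, 6, 3), (7, 2, 1), (7, 4, 2)]


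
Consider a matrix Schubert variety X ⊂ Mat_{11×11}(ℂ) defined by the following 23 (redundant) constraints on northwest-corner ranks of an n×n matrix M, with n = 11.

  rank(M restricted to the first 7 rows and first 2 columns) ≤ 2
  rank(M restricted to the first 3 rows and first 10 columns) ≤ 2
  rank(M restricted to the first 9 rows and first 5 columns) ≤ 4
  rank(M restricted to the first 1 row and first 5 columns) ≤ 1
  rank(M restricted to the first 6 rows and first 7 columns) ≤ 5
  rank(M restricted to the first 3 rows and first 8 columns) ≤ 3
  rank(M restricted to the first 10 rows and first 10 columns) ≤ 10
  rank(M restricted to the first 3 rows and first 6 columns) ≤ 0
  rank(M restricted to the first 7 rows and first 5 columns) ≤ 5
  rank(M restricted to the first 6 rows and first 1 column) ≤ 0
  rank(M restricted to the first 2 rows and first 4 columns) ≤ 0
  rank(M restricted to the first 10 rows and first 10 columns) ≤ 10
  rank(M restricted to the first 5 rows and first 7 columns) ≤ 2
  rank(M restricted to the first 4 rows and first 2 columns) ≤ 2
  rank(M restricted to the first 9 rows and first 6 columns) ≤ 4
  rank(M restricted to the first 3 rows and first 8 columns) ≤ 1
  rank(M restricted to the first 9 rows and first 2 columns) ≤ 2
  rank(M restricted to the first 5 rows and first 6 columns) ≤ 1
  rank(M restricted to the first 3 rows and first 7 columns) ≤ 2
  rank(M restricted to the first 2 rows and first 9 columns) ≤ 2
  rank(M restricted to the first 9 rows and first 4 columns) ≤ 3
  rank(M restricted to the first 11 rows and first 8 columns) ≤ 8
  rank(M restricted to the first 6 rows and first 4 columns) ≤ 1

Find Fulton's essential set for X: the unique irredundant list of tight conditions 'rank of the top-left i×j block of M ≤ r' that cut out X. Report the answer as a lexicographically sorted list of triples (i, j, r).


Recovering R(i,j) via the rank-extension bound from the 23 conditions:

  i=1: 0, 0, 0, 0, 0, 0, 1, 1, 1, 1, 1
  i=2: 0, 0, 0, 0, 0, 0, 1, 1, 2, 2, 2
  i=3: 0, 0, 0, 0, 0, 0, 1, 1, 2, 2, 3
  i=4: 0, 1, 1, 1, 1, 1, 2, 2, 3, 3, 4
  i=5: 0, 1, 1, 1, 1, 1, 2, 3, 4, 4, 5
  i=6: 0, 1, 1, 1, 2, 2, 3, 4, 5, 5, 6
  i=7: 1, 2, 2, 2, 3, 3, 4, 5, 6, 6, 7
  i=8: 1, 2, 3, 3, 4, 4, 5, 6, 7, 7, 8
  i=9: 1, 2, 3, 3, 4, 4, 5, 6, 7, 8, 9
  i=10: 1, 2, 3, 4, 5, 5, 6, 7, 8, 9, 10
  i=11: 1, 2, 3, 4, 5, 6, 7, 8, 9, 10, 11

reading off 1-entries of Δ²R: w = (7, 9, 11, 2, 8, 5, 1, 3, 10, 4, 6).

8 SE-corners of the 32-cell Rothe diagram give Ess(w):

[(3, 6, 0), (3, 8, 1), (3, 10, 2), (5, 6, 1), (6, 1, 0), (6, 4, 1), (9, 4, 3), (9, 6, 4)]


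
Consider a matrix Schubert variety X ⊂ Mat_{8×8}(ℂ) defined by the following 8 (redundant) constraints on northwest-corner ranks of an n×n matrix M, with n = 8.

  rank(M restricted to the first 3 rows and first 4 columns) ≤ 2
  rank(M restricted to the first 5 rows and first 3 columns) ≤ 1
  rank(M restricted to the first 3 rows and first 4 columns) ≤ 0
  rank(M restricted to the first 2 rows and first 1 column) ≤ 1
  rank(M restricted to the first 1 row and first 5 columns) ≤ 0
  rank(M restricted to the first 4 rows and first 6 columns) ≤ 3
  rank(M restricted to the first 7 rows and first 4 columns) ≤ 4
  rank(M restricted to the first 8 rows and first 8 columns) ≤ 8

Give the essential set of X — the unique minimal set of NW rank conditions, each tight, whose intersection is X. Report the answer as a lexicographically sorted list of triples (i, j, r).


Computing R[i][j] = min implied NW-rank bound (n=8, 8 conditions):

  row 1: 0 | 0 | 0 | 0 | 0 | 1 | 1 | 1
  row 2: 0 | 0 | 0 | 0 | 1 | 2 | 2 | 2
  row 3: 0 | 0 | 0 | 0 | 1 | 2 | 3 | 3
  row 4: 1 | 1 | 1 | 1 | 2 | 3 | 4 | 4
  row 5: 1 | 1 | 1 | 2 | 3 | 4 | 5 | 5
  row 6: 1 | 2 | 2 | 3 | 4 | 5 | 6 | 6
  row 7: 1 | 2 | 3 | 4 | 5 | 6 | 7 | 7
  row 8: 1 | 2 | 3 | 4 | 5 | 6 | 7 | 8

giving w = (6, 5, 7, 1, 4, 2, 3, 8) via Δ²R.

ℓ(w)=15; the 3 essential cells (i,j,r):

[(1, 5, 0), (3, 4, 0), (5, 3, 1)]


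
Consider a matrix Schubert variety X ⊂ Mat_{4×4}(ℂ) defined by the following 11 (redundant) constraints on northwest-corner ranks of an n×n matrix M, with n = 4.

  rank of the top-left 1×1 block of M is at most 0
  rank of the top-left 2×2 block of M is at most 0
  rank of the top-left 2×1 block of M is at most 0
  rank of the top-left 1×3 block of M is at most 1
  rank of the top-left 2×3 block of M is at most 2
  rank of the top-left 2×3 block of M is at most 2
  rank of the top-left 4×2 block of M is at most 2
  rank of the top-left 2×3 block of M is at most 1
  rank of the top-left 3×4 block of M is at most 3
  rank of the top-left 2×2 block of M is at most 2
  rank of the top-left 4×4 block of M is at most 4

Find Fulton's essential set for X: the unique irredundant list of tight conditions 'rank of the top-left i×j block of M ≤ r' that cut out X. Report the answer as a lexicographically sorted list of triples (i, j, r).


Reconstructing r_w from the 11 given conditions:

  0, 0, 1, 1
  0, 0, 1, 2
  1, 1, 2, 3
  1, 2, 3, 4

reading off 1-entries of Δ²R: w = (3, 4, 1, 2).

ℓ(w)=4; the 1 essential cell (i,j,r):

[(2, 2, 0)]


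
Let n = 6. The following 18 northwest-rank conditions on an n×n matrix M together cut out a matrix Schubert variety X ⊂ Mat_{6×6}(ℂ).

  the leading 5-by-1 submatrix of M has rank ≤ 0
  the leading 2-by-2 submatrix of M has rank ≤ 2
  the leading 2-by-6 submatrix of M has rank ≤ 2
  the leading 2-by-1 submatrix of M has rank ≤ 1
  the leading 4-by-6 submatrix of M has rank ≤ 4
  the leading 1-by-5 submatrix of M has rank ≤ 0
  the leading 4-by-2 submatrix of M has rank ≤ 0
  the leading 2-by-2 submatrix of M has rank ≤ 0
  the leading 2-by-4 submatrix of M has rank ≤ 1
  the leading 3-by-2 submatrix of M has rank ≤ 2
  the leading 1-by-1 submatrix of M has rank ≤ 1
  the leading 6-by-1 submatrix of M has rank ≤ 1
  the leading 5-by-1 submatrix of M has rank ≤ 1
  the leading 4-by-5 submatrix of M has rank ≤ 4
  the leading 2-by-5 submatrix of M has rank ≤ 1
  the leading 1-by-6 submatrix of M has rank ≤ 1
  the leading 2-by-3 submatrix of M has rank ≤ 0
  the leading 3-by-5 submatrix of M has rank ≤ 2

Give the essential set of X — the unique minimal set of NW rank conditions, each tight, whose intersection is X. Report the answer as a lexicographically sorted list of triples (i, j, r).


Recovering R(i,j) via the rank-extension bound from the 18 conditions:

  i=1: 0  0  0  0  0  1
  i=2: 0  0  0  1  1  2
  i=3: 0  0  1  2  2  3
  i=4: 0  0  1  2  3  4
  i=5: 0  1  2  3  4  5
  i=6: 1  2  3  4  5  6

second differences of R give the permutation w = (6, 4, 3, 5, 2, 1).

Rothe diagram D(w) (13 cells), 4 SE-corners (essential conditions):

[(1, 5, 0), (2, 3, 0), (4, 2, 0), (5, 1, 0)]


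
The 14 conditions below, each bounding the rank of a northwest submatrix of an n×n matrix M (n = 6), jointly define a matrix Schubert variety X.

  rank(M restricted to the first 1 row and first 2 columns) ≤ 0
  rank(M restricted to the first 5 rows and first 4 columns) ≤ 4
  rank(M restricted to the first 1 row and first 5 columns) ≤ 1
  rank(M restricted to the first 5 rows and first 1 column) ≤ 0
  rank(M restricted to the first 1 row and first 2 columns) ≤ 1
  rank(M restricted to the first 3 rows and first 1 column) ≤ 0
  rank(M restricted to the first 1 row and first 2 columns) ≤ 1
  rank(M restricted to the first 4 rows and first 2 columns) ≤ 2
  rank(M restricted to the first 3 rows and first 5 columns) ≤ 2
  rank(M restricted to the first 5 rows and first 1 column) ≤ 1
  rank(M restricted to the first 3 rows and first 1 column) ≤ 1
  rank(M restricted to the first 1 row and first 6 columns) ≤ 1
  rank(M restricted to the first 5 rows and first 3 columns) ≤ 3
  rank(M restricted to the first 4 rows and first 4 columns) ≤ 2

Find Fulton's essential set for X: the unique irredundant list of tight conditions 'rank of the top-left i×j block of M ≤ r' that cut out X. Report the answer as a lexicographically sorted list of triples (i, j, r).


The tightest implied rank at each (i,j), from the 14 conditions:

  0, 0, 1, 1, 1, 1
  0, 1, 2, 2, 2, 2
  0, 1, 2, 2, 2, 3
  0, 1, 2, 2, 3, 4
  0, 1, 2, 3, 4, 5
  1, 2, 3, 4, 5, 6

second differences of R give the permutation w = (3, 2, 6, 5, 4, 1).

D(w) has 9 cells with 4 SE-corners; essential set:

[(1, 2, 0), (3, 5, 2), (4, 4, 2), (5, 1, 0)]


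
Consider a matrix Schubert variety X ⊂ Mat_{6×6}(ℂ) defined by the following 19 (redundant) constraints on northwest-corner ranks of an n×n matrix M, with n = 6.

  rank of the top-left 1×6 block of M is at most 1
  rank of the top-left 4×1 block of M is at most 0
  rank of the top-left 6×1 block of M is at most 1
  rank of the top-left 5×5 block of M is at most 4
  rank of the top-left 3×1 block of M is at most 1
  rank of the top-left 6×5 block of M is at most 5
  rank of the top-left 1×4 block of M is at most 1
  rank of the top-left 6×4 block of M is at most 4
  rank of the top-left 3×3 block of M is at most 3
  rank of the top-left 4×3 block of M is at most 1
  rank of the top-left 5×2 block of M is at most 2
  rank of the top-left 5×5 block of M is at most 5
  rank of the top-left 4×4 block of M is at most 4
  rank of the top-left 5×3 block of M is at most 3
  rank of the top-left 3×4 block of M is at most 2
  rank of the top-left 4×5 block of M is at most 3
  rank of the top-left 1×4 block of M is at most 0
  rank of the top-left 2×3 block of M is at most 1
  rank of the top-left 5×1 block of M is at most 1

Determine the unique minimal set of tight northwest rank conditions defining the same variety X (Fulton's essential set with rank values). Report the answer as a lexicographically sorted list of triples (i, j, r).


Computing R[i][j] = min implied NW-rank bound (n=6, 19 conditions):

  row 1: 0 0 0 0 1 1
  row 2: 0 1 1 1 2 2
  row 3: 0 1 1 2 3 3
  row 4: 0 1 1 2 3 4
  row 5: 1 2 2 3 4 5
  row 6: 1 2 3 4 5 6

reading off 1-entries of Δ²R: w = (5, 2, 4, 6, 1, 3).

3 SE-corners of the 9-cell Rothe diagram give Ess(w):

[(1, 4, 0), (4, 1, 0), (4, 3, 1)]


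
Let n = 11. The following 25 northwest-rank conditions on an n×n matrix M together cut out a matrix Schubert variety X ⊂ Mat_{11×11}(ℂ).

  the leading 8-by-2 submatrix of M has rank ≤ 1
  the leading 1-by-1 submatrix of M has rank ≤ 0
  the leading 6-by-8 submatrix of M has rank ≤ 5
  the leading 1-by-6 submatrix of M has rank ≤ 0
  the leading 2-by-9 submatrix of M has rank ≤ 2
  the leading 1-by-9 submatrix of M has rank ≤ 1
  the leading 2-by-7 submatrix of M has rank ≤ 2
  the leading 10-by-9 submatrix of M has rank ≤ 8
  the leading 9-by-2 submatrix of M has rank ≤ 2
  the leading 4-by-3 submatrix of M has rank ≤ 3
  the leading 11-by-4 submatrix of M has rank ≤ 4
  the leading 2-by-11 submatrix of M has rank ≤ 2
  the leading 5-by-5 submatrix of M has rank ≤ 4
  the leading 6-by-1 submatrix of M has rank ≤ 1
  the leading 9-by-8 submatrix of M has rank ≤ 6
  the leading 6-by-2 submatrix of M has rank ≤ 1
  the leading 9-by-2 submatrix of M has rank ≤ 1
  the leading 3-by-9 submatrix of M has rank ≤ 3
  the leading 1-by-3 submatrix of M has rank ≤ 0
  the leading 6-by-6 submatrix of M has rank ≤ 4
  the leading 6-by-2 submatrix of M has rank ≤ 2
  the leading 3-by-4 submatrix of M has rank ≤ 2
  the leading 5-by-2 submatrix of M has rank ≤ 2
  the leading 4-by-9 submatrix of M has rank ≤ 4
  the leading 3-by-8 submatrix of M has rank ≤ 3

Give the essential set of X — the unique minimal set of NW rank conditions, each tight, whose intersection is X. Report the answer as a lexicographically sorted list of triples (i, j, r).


Reconstructing r_w from the 25 given conditions:

  0 0 0 0 0 0 1 1 1 1 1
  1 1 1 1 1 1 2 2 2 2 2
  1 1 2 2 2 2 3 3 3 3 3
  1 1 2 3 3 3 4 4 4 4 4
  1 1 2 3 4 4 5 5 5 5 5
  1 1 2 3 4 4 5 5 6 6 6
  1 1 2 3 4 5 6 6 7 7 7
  1 1 2 3 4 5 6 6 7 8 8
  1 1 2 3 4 5 6 6 7 8 9
  1 2 3 4 5 6 7 7 8 9 10
  1 2 3 4 5 6 7 8 9 10 11

so w = (7, 1, 3, 4, 5, 9, 6, 10, 11, 2, 8).

ℓ(w)=17; the 5 essential cells (i,j,r):

[(1, 6, 0), (6, 6, 4), (6, 8, 5), (9, 2, 1), (9, 8, 6)]


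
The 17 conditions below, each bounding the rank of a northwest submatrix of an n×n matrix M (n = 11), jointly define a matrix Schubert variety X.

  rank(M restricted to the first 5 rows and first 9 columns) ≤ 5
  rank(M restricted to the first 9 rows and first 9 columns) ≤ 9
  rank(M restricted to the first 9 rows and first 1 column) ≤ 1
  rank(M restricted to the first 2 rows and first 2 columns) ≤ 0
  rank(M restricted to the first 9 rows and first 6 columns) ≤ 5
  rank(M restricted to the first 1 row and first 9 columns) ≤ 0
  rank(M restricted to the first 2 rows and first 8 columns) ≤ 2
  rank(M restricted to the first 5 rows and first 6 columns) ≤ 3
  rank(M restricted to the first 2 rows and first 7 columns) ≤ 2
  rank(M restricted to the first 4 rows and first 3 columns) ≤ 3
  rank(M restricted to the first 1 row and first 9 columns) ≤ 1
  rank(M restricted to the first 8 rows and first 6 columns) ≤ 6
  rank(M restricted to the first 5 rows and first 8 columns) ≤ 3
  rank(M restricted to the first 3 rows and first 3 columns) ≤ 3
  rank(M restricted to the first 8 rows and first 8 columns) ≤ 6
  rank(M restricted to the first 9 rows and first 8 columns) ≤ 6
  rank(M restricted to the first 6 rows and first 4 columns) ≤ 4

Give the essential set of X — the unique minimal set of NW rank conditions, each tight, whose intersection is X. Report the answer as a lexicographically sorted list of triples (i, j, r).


Rank table r_w(11×11) implied by the 17 constraints:

  i=1: 0 | 0 | 0 | 0 | 0 | 0 | 0 | 0 | 0 | 1 | 1
  i=2: 0 | 0 | 1 | 1 | 1 | 1 | 1 | 1 | 1 | 2 | 2
  i=3: 1 | 1 | 2 | 2 | 2 | 2 | 2 | 2 | 2 | 3 | 3
  i=4: 1 | 2 | 3 | 3 | 3 | 3 | 3 | 3 | 3 | 4 | 4
  i=5: 1 | 2 | 3 | 3 | 3 | 3 | 3 | 3 | 4 | 5 | 5
  i=6: 1 | 2 | 3 | 4 | 4 | 4 | 4 | 4 | 5 | 6 | 6
  i=7: 1 | 2 | 3 | 4 | 5 | 5 | 5 | 5 | 6 | 7 | 7
  i=8: 1 | 2 | 3 | 4 | 5 | 5 | 6 | 6 | 7 | 8 | 8
  i=9: 1 | 2 | 3 | 4 | 5 | 5 | 6 | 6 | 7 | 8 | 9
  i=10: 1 | 2 | 3 | 4 | 5 | 6 | 7 | 7 | 8 | 9 | 10
  i=11: 1 | 2 | 3 | 4 | 5 | 6 | 7 | 8 | 9 | 10 | 11

reading off 1-entries of Δ²R: w = (10, 3, 1, 2, 9, 4, 5, 7, 11, 6, 8).

ℓ(w)=19; the 5 essential cells (i,j,r):

[(1, 9, 0), (2, 2, 0), (5, 8, 3), (9, 6, 5), (9, 8, 6)]


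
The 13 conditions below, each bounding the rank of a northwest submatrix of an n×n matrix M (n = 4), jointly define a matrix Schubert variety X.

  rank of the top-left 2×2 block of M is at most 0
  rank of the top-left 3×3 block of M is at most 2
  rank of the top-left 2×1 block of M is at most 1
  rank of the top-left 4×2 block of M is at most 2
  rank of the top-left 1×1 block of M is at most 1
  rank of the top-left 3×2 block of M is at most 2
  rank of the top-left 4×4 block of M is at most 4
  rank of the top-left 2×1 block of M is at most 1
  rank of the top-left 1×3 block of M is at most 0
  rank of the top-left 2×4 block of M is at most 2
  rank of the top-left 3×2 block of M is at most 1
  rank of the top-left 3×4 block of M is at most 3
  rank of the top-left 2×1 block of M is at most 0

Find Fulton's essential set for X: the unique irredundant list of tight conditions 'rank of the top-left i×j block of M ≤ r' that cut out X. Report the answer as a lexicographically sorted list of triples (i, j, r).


Reconstructing r_w from the 13 given conditions:

  R[1]: 0 | 0 | 0 | 1
  R[2]: 0 | 0 | 1 | 2
  R[3]: 1 | 1 | 2 | 3
  R[4]: 1 | 2 | 3 | 4

reading off 1-entries of Δ²R: w = (4, 3, 1, 2).

Rothe diagram D(w) (5 cells), 2 SE-corners (essential conditions):

[(1, 3, 0), (2, 2, 0)]


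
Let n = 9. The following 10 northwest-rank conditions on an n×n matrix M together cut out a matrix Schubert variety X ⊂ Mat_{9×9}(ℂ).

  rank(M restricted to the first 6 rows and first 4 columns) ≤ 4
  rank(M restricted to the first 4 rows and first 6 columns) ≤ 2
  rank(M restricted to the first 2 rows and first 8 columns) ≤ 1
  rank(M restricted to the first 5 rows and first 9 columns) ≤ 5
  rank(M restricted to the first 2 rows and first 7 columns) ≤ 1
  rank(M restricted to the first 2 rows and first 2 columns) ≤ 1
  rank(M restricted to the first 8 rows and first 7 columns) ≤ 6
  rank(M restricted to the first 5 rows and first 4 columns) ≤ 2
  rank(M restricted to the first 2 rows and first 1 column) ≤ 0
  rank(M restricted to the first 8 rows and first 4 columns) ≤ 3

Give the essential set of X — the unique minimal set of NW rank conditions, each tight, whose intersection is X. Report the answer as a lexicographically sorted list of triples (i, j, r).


Recovering R(i,j) via the rank-extension bound from the 10 conditions:

  0 | 1 | 1 | 1 | 1 | 1 | 1 | 1 | 1
  0 | 1 | 1 | 1 | 1 | 1 | 1 | 1 | 2
  1 | 2 | 2 | 2 | 2 | 2 | 2 | 2 | 3
  1 | 2 | 2 | 2 | 2 | 2 | 3 | 3 | 4
  1 | 2 | 2 | 2 | 3 | 3 | 4 | 4 | 5
  1 | 2 | 3 | 3 | 4 | 4 | 5 | 5 | 6
  1 | 2 | 3 | 3 | 4 | 5 | 6 | 6 | 7
  1 | 2 | 3 | 3 | 4 | 5 | 6 | 7 | 8
  1 | 2 | 3 | 4 | 5 | 6 | 7 | 8 | 9

giving w = (2, 9, 1, 7, 5, 3, 6, 8, 4) via Δ²R.

D(w) has 16 cells with 5 SE-corners; essential set:

[(2, 1, 0), (2, 8, 1), (4, 6, 2), (5, 4, 2), (8, 4, 3)]


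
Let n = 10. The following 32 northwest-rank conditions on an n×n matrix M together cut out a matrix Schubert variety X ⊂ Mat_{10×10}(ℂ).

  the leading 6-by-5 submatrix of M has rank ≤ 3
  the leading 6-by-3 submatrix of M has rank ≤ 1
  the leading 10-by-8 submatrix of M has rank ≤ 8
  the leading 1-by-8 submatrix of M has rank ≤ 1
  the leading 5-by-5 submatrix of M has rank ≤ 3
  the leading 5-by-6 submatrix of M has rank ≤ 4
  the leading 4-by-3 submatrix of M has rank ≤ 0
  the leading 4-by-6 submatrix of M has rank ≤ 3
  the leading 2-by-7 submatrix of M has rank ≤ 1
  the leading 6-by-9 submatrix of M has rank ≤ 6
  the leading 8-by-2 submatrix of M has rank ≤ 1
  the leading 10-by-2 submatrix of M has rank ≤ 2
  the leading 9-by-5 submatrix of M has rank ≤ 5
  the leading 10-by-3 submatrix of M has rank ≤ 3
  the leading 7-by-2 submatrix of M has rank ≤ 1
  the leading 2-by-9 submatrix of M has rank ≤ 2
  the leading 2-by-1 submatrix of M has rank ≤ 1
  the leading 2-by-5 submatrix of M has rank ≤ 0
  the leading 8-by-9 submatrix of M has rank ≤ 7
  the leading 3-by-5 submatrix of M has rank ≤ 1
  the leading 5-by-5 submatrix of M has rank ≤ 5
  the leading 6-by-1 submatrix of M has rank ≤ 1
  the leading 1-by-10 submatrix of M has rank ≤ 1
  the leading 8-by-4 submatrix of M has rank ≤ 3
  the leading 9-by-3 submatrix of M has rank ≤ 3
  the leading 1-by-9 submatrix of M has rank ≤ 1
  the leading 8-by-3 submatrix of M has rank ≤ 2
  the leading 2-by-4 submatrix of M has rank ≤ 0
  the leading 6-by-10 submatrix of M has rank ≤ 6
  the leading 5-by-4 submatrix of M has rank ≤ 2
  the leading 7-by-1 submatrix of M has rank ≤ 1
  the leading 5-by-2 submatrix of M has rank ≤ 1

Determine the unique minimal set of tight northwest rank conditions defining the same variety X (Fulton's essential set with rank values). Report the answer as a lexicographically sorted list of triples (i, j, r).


The tightest implied rank at each (i,j), from the 32 conditions:

  row 1: 0, 0, 0, 0, 0, 1, 1, 1, 1, 1
  row 2: 0, 0, 0, 0, 0, 1, 1, 2, 2, 2
  row 3: 0, 0, 0, 1, 1, 2, 2, 3, 3, 3
  row 4: 0, 0, 0, 1, 2, 3, 3, 4, 4, 4
  row 5: 1, 1, 1, 2, 3, 4, 4, 5, 5, 5
  row 6: 1, 1, 1, 2, 3, 4, 5, 6, 6, 6
  row 7: 1, 1, 2, 3, 4, 5, 6, 7, 7, 7
  row 8: 1, 1, 2, 3, 4, 5, 6, 7, 7, 8
  row 9: 1, 2, 3, 4, 5, 6, 7, 8, 8, 9
  row 10: 1, 2, 3, 4, 5, 6, 7, 8, 9, 10

second differences of R give the permutation w = (6, 8, 4, 5, 1, 7, 3, 10, 2, 9).

D(w) has 22 cells with 6 SE-corners; essential set:

[(2, 5, 0), (2, 7, 1), (4, 3, 0), (6, 3, 1), (8, 2, 1), (8, 9, 7)]


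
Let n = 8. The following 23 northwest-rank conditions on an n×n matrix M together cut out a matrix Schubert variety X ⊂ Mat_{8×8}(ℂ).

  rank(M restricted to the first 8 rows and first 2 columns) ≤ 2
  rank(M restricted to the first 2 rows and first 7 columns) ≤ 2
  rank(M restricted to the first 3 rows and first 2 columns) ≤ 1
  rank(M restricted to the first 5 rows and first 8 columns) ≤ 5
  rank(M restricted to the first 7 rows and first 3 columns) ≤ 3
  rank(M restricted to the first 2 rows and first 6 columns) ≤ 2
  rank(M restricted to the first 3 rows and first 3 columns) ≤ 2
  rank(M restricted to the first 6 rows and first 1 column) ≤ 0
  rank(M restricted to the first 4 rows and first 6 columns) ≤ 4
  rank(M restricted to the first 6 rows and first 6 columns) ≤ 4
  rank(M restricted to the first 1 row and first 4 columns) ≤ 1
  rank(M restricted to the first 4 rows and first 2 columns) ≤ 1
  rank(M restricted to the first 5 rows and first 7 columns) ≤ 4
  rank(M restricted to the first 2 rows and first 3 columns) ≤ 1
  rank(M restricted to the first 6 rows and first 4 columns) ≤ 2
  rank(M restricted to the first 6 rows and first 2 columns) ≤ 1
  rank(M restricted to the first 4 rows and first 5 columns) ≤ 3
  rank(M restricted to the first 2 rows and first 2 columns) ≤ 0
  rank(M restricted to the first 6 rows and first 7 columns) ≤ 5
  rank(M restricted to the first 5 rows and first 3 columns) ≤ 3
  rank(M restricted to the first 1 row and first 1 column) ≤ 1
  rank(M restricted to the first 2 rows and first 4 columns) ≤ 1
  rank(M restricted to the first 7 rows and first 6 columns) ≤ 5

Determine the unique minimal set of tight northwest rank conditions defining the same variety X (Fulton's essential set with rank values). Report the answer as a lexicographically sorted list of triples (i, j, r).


Rank table r_w(8×8) implied by the 23 constraints:

  R[1]: 0 | 0 | 1 | 1 | 1 | 1 | 1 | 1
  R[2]: 0 | 0 | 1 | 1 | 2 | 2 | 2 | 2
  R[3]: 0 | 1 | 2 | 2 | 3 | 3 | 3 | 3
  R[4]: 0 | 1 | 2 | 2 | 3 | 4 | 4 | 4
  R[5]: 0 | 1 | 2 | 2 | 3 | 4 | 4 | 5
  R[6]: 0 | 1 | 2 | 2 | 3 | 4 | 5 | 6
  R[7]: 1 | 2 | 3 | 3 | 4 | 5 | 6 | 7
  R[8]: 1 | 2 | 3 | 4 | 5 | 6 | 7 | 8

the unique w with this rank table is (3, 5, 2, 6, 8, 7, 1, 4).

5 SE-corners of the 13-cell Rothe diagram give Ess(w):

[(2, 2, 0), (2, 4, 1), (5, 7, 4), (6, 1, 0), (6, 4, 2)]


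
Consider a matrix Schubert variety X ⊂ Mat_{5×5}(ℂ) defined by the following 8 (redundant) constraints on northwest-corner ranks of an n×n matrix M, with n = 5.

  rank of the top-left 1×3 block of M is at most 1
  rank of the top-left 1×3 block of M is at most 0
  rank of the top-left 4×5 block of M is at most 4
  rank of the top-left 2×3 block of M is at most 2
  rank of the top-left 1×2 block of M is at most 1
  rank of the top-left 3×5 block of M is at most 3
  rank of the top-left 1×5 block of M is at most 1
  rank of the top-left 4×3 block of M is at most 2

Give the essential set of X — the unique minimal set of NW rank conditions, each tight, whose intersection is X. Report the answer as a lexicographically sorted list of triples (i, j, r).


Reconstructing r_w from the 8 given conditions:

  row 1: 0, 0, 0, 1, 1
  row 2: 1, 1, 1, 2, 2
  row 3: 1, 2, 2, 3, 3
  row 4: 1, 2, 2, 3, 4
  row 5: 1, 2, 3, 4, 5

so w = (4, 1, 2, 5, 3).

2 SE-corners of the 4-cell Rothe diagram give Ess(w):

[(1, 3, 0), (4, 3, 2)]
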